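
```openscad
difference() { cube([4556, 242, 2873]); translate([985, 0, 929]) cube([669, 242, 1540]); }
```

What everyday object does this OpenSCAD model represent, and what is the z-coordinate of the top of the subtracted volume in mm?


A wall with a window opening. The window head height is 2469 mm.

A wall with a rectangular opening subtracted — a window. Sill at z = 929, opening 1540 mm tall, so the head is at 929 + 1540 = 2469 mm.


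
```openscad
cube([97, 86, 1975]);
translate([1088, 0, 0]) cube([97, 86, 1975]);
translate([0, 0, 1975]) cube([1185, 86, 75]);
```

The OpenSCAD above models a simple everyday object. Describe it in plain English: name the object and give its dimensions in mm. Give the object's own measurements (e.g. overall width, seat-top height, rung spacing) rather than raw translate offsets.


A door frame. The clear opening is 991 mm wide and 1975 mm high. Two 97 mm wide jambs, 86 mm deep, stand either side of the opening from the floor to the top of the opening. A 75 mm thick head sits across the top of both jambs, spanning the full outside width of the frame.


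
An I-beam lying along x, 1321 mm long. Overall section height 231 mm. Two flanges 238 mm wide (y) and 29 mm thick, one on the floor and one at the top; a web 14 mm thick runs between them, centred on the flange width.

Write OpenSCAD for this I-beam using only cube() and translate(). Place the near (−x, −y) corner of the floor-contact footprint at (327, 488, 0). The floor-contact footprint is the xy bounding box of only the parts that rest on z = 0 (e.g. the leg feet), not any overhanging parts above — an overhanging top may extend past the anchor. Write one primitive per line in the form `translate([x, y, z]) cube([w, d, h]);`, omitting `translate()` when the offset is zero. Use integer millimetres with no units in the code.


translate([327, 488, 0]) cube([1321, 238, 29]);
translate([327, 600, 29]) cube([1321, 14, 173]);
translate([327, 488, 202]) cube([1321, 238, 29]);


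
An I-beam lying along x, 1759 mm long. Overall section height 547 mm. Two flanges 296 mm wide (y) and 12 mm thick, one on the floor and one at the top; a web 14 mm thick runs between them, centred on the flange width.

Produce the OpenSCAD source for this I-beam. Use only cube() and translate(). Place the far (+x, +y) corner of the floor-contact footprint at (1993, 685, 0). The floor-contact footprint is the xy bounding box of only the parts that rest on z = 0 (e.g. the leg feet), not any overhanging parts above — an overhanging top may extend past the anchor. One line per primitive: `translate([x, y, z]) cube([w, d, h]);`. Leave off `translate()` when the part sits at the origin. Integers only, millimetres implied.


translate([234, 389, 0]) cube([1759, 296, 12]);
translate([234, 530, 12]) cube([1759, 14, 523]);
translate([234, 389, 535]) cube([1759, 296, 12]);


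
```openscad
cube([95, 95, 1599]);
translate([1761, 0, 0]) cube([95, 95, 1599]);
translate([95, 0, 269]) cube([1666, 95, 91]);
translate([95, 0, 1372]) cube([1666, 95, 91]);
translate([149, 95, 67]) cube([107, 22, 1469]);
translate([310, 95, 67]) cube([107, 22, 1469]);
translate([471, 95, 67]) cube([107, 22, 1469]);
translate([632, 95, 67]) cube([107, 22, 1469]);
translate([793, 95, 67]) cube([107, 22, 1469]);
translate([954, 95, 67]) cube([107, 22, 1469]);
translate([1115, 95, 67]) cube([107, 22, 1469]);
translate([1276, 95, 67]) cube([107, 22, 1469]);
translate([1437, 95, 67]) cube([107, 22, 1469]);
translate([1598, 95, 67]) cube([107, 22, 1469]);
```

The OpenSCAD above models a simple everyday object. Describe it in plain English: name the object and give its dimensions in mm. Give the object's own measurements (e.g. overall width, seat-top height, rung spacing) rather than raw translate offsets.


A fence section. Two 95×95 mm posts, 1599 mm tall, stand on the floor with a clear span of 1666 mm between their inner faces. Two horizontal rails of 95×91 mm section span the gap between the posts with their undersides at z = 269 mm and z = 1372 mm, flush with the posts' −y face. 10 pickets, each 107 mm wide, 22 mm thick and 1469 mm tall, are fixed to the +y face of the rails with their bottoms at z = 67 mm, spaced across the span with a 54 mm gap after the −x post and between neighbouring pickets, with 56 mm left before the +x post.


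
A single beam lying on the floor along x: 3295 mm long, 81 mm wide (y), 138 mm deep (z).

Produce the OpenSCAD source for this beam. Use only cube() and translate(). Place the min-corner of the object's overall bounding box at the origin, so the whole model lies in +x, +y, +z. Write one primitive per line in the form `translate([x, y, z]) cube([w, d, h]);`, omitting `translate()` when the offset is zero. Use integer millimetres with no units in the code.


cube([3295, 81, 138]);


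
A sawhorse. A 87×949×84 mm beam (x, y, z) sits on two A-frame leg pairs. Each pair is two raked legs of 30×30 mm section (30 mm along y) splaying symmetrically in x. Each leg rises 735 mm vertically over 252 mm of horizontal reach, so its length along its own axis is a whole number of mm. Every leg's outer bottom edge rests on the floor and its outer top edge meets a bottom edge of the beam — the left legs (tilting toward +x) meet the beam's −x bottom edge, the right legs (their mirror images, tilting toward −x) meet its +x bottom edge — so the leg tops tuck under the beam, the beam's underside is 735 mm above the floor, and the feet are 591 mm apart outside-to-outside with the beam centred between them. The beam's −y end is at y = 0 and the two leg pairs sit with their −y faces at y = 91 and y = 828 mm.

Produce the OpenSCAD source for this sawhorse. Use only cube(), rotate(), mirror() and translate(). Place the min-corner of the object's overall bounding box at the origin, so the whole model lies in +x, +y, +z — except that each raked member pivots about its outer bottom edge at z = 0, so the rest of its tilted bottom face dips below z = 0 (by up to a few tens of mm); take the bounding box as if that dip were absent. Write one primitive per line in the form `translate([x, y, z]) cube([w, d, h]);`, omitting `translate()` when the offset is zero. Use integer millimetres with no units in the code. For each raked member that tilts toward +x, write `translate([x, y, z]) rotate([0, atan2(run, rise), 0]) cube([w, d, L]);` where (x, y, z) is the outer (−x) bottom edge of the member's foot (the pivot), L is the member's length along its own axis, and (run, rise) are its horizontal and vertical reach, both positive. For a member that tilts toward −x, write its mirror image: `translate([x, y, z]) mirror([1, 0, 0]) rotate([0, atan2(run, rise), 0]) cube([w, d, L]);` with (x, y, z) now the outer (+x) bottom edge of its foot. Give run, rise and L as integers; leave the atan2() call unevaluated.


translate([252, 0, 735]) cube([87, 949, 84]);
translate([0, 91, 0]) rotate([0, atan2(252, 735), 0]) cube([30, 30, 777]);
translate([591, 91, 0]) mirror([1, 0, 0]) rotate([0, atan2(252, 735), 0]) cube([30, 30, 777]);
translate([0, 828, 0]) rotate([0, atan2(252, 735), 0]) cube([30, 30, 777]);
translate([591, 828, 0]) mirror([1, 0, 0]) rotate([0, atan2(252, 735), 0]) cube([30, 30, 777]);


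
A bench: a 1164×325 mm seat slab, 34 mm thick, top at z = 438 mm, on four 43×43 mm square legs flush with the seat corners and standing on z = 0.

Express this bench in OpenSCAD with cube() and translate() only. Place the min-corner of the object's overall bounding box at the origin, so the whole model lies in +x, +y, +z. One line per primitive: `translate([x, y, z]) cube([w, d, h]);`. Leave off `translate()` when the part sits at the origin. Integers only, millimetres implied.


translate([0, 0, 404]) cube([1164, 325, 34]);
cube([43, 43, 404]);
translate([0, 282, 0]) cube([43, 43, 404]);
translate([1121, 0, 0]) cube([43, 43, 404]);
translate([1121, 282, 0]) cube([43, 43, 404]);


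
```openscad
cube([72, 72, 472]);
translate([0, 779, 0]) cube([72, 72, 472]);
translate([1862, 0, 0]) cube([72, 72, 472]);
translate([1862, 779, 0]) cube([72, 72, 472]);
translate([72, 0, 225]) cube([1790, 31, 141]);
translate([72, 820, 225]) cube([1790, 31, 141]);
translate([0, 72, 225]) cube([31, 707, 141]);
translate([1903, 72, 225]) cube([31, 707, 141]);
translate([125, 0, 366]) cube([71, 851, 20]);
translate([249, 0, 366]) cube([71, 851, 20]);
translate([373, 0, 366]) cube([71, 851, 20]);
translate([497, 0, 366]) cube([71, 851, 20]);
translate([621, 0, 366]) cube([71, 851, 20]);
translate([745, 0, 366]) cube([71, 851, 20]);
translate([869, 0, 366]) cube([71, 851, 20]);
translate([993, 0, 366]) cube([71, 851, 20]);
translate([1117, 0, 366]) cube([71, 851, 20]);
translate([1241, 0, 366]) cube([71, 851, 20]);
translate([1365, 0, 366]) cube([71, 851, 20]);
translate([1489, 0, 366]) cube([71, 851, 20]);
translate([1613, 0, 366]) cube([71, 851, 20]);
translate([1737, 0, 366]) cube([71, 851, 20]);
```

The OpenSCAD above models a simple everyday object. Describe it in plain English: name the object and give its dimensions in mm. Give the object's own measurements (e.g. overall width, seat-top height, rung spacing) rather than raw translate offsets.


A bed frame 1934 mm long (x) by 851 mm wide (y). Four 72×72 mm corner posts, 472 mm tall, at the corners of the footprint. Four rails of 31 mm thickness and 141 mm height run between adjacent posts with their undersides at z = 225 mm, their outer faces flush with the outside of the frame (the two x-running rails run between the posts' inner faces; the two y-running rails run between the posts' inner faces). 14 slats, each 71 mm wide (x) and 20 mm thick, lie across the top of the two x-running rails, running the full 851 mm width of the frame in y; along x they sit between the end posts with a 53 mm gap after the −x posts and between neighbouring slats, leaving 54 mm before the +x posts.


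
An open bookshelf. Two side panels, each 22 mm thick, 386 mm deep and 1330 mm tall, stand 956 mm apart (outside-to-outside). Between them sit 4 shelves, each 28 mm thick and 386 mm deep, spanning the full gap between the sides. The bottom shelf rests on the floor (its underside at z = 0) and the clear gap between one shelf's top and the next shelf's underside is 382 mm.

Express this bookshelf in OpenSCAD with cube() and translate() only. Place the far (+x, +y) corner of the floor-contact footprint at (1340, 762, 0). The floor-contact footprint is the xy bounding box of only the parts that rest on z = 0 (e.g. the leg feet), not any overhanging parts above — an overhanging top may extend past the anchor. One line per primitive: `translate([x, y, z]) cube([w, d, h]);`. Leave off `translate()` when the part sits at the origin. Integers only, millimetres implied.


translate([384, 376, 0]) cube([22, 386, 1330]);
translate([1318, 376, 0]) cube([22, 386, 1330]);
translate([406, 376, 0]) cube([912, 386, 28]);
translate([406, 376, 410]) cube([912, 386, 28]);
translate([406, 376, 820]) cube([912, 386, 28]);
translate([406, 376, 1230]) cube([912, 386, 28]);


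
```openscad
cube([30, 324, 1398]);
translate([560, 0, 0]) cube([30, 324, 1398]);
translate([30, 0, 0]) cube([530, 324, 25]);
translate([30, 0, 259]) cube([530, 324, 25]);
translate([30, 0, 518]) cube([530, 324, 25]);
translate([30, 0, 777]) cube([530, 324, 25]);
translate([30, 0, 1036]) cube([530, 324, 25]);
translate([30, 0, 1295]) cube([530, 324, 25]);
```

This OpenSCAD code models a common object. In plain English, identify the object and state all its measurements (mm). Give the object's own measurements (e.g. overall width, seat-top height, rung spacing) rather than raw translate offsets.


An open bookshelf. Two side panels, each 30 mm thick, 324 mm deep and 1398 mm tall, stand 590 mm apart (outside-to-outside). Between them sit 6 shelves, each 25 mm thick and 324 mm deep, spanning the full gap between the sides. The bottom shelf rests on the floor (its underside at z = 0) and the clear gap between one shelf's top and the next shelf's underside is 234 mm.


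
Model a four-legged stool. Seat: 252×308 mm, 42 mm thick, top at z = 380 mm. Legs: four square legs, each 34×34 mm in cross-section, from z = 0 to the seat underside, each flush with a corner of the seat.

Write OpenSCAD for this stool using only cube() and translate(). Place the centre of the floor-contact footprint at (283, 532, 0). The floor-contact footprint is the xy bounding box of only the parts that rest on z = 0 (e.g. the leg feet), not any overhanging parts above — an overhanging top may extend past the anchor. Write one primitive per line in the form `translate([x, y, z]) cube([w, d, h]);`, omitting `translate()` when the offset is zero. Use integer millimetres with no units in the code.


// leg_h = 380 - 42 = 338
translate([157, 378, 338]) cube([252, 308, 42]);
translate([157, 378, 0]) cube([34, 34, 338]);
translate([375, 378, 0]) cube([34, 34, 338]);
translate([157, 652, 0]) cube([34, 34, 338]);
translate([375, 652, 0]) cube([34, 34, 338]);


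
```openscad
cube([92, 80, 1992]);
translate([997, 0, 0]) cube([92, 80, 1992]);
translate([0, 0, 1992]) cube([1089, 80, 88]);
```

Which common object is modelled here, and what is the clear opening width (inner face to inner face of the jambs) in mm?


A door frame. The clear opening width is 905 mm.

Two 1992 mm tall posts with a header on top — a door frame. The left jamb is 92 mm wide at x = 0; the right jamb starts at x = 997. The clear opening is 997 − 92 = 905 mm.


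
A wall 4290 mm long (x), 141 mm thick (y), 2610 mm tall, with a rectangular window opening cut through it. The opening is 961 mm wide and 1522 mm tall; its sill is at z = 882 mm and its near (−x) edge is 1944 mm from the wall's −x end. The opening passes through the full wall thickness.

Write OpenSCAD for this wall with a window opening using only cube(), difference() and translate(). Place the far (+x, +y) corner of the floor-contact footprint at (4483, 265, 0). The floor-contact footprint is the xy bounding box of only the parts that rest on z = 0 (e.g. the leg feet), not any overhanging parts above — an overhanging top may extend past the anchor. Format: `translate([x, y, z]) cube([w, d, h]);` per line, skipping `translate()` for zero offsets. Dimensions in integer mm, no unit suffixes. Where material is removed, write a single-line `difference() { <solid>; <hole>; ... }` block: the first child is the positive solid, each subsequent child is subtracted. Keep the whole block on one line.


difference() { translate([193, 124, 0]) cube([4290, 141, 2610]); translate([2137, 124, 882]) cube([961, 141, 1522]); }


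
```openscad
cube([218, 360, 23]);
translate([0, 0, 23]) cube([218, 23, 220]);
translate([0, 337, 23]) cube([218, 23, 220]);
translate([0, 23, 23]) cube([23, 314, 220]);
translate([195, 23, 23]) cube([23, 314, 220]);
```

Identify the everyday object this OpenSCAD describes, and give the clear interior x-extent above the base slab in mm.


An open box. The internal width is 172 mm.

A 218×360 base slab with four walls standing on it — an open box. The base is 218 mm wide and the walls are 23 mm thick, so the internal width is 218 − 2 × 23 = 172 mm.


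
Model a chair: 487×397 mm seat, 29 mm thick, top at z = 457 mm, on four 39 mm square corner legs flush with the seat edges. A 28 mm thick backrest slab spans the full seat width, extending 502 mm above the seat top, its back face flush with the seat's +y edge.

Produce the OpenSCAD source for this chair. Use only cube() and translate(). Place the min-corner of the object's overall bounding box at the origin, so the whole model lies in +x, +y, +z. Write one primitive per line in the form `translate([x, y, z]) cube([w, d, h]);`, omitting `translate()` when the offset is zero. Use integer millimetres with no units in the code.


translate([0, 0, 428]) cube([487, 397, 29]);
cube([39, 39, 428]);
translate([448, 0, 0]) cube([39, 39, 428]);
translate([0, 358, 0]) cube([39, 39, 428]);
translate([448, 358, 0]) cube([39, 39, 428]);
translate([0, 369, 457]) cube([487, 28, 502]);


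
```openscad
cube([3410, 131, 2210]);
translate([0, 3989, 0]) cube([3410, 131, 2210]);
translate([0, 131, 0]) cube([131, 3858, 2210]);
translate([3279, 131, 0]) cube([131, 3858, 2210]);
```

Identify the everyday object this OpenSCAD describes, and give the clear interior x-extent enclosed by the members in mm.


A house (or room) frame. The interior width is 3148 mm.

Four 2210 mm walls enclosing a rectangle with no floor or roof — a room or house frame. Outside width is 3410 mm and wall thickness is 131 mm, so the interior width is 3410 − 2 × 131 = 3148 mm.


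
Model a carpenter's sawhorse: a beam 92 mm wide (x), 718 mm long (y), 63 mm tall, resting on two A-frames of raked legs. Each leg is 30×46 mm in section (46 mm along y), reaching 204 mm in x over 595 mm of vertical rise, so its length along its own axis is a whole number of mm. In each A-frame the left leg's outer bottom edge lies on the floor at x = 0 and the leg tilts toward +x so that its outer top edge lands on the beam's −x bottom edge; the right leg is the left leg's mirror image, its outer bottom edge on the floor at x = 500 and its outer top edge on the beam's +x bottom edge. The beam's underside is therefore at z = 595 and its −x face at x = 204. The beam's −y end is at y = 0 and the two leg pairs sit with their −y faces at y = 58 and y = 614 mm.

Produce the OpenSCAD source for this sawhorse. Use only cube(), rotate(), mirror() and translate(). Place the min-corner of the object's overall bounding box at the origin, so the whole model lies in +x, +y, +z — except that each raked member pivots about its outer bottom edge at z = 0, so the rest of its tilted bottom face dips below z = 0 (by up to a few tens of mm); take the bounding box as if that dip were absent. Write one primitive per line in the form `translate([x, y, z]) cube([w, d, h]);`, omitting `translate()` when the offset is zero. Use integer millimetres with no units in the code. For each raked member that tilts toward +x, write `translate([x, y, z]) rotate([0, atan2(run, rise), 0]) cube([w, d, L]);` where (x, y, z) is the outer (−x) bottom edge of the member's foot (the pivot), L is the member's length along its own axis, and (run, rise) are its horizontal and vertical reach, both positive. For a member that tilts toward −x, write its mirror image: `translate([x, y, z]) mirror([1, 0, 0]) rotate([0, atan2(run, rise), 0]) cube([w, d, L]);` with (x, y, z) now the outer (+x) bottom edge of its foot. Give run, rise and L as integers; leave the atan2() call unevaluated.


translate([204, 0, 595]) cube([92, 718, 63]);
translate([0, 58, 0]) rotate([0, atan2(204, 595), 0]) cube([30, 46, 629]);
translate([500, 58, 0]) mirror([1, 0, 0]) rotate([0, atan2(204, 595), 0]) cube([30, 46, 629]);
translate([0, 614, 0]) rotate([0, atan2(204, 595), 0]) cube([30, 46, 629]);
translate([500, 614, 0]) mirror([1, 0, 0]) rotate([0, atan2(204, 595), 0]) cube([30, 46, 629]);


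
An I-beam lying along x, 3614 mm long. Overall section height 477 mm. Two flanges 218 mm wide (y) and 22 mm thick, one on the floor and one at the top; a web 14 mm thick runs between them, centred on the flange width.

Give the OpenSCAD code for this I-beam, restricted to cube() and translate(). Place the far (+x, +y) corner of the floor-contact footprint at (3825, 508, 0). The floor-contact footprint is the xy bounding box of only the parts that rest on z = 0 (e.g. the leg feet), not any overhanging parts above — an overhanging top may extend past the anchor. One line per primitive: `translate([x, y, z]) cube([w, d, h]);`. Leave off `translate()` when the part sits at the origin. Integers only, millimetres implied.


translate([211, 290, 0]) cube([3614, 218, 22]);
translate([211, 392, 22]) cube([3614, 14, 433]);
translate([211, 290, 455]) cube([3614, 218, 22]);


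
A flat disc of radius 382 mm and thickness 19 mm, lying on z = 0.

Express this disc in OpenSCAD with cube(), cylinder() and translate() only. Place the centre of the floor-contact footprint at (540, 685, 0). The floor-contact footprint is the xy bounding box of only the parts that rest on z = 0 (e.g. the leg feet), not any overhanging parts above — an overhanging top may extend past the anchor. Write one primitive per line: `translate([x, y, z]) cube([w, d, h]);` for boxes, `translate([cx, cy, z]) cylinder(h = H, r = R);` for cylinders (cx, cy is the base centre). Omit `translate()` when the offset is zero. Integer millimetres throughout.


translate([540, 685, 0]) cylinder(h = 19, r = 382);


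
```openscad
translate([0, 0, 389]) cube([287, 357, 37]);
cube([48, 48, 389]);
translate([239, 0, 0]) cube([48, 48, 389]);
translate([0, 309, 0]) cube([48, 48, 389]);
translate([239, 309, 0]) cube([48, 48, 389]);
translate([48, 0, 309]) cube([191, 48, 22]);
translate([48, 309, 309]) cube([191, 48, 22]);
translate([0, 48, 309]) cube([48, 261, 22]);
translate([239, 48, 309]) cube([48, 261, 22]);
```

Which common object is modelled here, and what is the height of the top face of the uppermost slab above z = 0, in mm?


A stool. The seat height is 426 mm.

A 287×357×37 slab at z = 389 on four corner posts — a stool. The seat top is 389 + 37 = 426 mm.


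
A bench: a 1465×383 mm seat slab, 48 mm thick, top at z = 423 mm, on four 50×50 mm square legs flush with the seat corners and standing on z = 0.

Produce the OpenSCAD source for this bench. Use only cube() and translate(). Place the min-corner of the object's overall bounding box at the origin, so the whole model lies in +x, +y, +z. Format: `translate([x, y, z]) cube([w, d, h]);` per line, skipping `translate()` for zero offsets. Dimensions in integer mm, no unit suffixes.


// leg_h = 423 − 48 = 375
translate([0, 0, 375]) cube([1465, 383, 48]);
cube([50, 50, 375]);
translate([0, 333, 0]) cube([50, 50, 375]);
translate([1415, 0, 0]) cube([50, 50, 375]);
translate([1415, 333, 0]) cube([50, 50, 375]);


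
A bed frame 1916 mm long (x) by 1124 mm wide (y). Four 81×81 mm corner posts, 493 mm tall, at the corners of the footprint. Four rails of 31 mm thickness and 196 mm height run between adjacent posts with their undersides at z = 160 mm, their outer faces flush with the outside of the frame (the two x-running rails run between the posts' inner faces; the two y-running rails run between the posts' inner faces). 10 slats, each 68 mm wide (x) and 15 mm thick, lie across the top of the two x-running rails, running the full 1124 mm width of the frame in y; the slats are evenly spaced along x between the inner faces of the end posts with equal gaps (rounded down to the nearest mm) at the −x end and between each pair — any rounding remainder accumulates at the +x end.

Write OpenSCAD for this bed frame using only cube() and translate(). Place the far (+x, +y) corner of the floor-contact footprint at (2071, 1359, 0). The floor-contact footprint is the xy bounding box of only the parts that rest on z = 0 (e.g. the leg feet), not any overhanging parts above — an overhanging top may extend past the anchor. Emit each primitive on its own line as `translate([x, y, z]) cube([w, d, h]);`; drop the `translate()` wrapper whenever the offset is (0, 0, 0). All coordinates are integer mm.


translate([155, 235, 0]) cube([81, 81, 493]);
translate([155, 1278, 0]) cube([81, 81, 493]);
translate([1990, 235, 0]) cube([81, 81, 493]);
translate([1990, 1278, 0]) cube([81, 81, 493]);
translate([236, 235, 160]) cube([1754, 31, 196]);
translate([236, 1328, 160]) cube([1754, 31, 196]);
translate([155, 316, 160]) cube([31, 962, 196]);
translate([2040, 316, 160]) cube([31, 962, 196]);
translate([333, 235, 356]) cube([68, 1124, 15]);
translate([498, 235, 356]) cube([68, 1124, 15]);
translate([663, 235, 356]) cube([68, 1124, 15]);
translate([828, 235, 356]) cube([68, 1124, 15]);
translate([993, 235, 356]) cube([68, 1124, 15]);
translate([1158, 235, 356]) cube([68, 1124, 15]);
translate([1323, 235, 356]) cube([68, 1124, 15]);
translate([1488, 235, 356]) cube([68, 1124, 15]);
translate([1653, 235, 356]) cube([68, 1124, 15]);
translate([1818, 235, 356]) cube([68, 1124, 15]);


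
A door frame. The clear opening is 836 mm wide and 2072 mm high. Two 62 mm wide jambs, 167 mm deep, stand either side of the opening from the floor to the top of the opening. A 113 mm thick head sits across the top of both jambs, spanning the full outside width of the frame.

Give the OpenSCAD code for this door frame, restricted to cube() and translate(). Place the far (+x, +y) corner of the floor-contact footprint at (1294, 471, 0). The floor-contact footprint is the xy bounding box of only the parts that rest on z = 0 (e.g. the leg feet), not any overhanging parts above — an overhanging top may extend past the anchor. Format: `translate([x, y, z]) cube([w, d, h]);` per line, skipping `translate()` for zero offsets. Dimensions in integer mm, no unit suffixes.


translate([334, 304, 0]) cube([62, 167, 2072]);
translate([1232, 304, 0]) cube([62, 167, 2072]);
translate([334, 304, 2072]) cube([960, 167, 113]);


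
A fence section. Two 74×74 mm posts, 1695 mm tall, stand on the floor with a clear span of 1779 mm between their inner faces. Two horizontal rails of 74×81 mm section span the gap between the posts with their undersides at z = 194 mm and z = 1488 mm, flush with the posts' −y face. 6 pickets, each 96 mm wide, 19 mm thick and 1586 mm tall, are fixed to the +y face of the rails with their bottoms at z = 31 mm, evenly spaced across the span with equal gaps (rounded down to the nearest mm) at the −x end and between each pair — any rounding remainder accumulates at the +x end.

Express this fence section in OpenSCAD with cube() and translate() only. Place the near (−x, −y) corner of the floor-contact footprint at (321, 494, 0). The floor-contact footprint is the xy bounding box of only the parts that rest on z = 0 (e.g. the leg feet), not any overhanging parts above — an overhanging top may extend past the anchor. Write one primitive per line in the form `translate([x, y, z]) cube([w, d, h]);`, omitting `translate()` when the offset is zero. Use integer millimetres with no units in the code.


translate([321, 494, 0]) cube([74, 74, 1695]);
translate([2174, 494, 0]) cube([74, 74, 1695]);
translate([395, 494, 194]) cube([1779, 74, 81]);
translate([395, 494, 1488]) cube([1779, 74, 81]);
translate([566, 568, 31]) cube([96, 19, 1586]);
translate([833, 568, 31]) cube([96, 19, 1586]);
translate([1100, 568, 31]) cube([96, 19, 1586]);
translate([1367, 568, 31]) cube([96, 19, 1586]);
translate([1634, 568, 31]) cube([96, 19, 1586]);
translate([1901, 568, 31]) cube([96, 19, 1586]);


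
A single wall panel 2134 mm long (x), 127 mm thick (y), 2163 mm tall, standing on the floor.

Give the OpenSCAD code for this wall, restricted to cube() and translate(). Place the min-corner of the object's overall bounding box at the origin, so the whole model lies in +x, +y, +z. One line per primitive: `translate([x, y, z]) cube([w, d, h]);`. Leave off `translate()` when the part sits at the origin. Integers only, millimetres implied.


cube([2134, 127, 2163]);


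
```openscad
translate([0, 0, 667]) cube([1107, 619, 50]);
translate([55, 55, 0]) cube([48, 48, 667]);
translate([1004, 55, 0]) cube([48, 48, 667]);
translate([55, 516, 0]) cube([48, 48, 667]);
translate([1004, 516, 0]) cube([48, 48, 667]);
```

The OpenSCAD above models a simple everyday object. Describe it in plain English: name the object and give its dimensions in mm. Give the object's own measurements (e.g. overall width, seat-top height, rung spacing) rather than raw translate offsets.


A rectangular dining table. The top is 1107×619×50 mm with its upper surface at z = 717 mm. It stands on four 48×48 mm square legs, each inset 55 mm from the nearest pair of top edges, running from the floor to the underside of the top.


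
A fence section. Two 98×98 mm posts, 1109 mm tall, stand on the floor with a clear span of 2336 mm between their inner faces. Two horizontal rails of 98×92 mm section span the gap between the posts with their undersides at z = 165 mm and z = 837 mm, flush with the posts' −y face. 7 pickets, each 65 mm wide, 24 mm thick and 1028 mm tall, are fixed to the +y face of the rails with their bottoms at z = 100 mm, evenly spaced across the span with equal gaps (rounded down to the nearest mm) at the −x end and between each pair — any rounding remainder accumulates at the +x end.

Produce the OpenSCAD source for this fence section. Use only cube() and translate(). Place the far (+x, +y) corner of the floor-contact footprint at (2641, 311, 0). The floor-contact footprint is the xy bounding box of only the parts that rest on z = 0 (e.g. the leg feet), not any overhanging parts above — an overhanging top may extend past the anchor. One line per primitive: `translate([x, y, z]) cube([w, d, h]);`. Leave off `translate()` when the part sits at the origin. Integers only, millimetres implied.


translate([109, 213, 0]) cube([98, 98, 1109]);
translate([2543, 213, 0]) cube([98, 98, 1109]);
translate([207, 213, 165]) cube([2336, 98, 92]);
translate([207, 213, 837]) cube([2336, 98, 92]);
translate([442, 311, 100]) cube([65, 24, 1028]);
translate([742, 311, 100]) cube([65, 24, 1028]);
translate([1042, 311, 100]) cube([65, 24, 1028]);
translate([1342, 311, 100]) cube([65, 24, 1028]);
translate([1642, 311, 100]) cube([65, 24, 1028]);
translate([1942, 311, 100]) cube([65, 24, 1028]);
translate([2242, 311, 100]) cube([65, 24, 1028]);


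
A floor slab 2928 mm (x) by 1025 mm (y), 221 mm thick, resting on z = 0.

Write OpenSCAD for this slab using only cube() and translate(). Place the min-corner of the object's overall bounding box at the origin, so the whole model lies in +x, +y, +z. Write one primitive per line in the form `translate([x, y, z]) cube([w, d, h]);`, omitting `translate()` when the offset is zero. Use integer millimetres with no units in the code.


cube([2928, 1025, 221]);


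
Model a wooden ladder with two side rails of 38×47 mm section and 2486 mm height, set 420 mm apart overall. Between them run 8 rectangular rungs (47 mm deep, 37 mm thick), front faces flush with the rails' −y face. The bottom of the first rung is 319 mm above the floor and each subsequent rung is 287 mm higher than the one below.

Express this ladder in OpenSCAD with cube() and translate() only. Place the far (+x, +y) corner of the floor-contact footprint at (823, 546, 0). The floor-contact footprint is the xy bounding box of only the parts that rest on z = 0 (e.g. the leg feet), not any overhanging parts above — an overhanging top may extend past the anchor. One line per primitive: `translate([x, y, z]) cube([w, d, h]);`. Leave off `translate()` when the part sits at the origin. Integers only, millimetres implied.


translate([403, 499, 0]) cube([38, 47, 2486]);
translate([785, 499, 0]) cube([38, 47, 2486]);
translate([441, 499, 319]) cube([344, 47, 37]);
translate([441, 499, 606]) cube([344, 47, 37]);
translate([441, 499, 893]) cube([344, 47, 37]);
translate([441, 499, 1180]) cube([344, 47, 37]);
translate([441, 499, 1467]) cube([344, 47, 37]);
translate([441, 499, 1754]) cube([344, 47, 37]);
translate([441, 499, 2041]) cube([344, 47, 37]);
translate([441, 499, 2328]) cube([344, 47, 37]);


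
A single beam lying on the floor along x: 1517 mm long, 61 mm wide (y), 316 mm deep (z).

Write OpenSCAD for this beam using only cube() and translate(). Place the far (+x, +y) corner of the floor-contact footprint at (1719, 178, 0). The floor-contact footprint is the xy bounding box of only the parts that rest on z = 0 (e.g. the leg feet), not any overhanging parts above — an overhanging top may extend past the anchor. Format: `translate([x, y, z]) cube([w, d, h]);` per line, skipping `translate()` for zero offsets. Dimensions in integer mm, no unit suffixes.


translate([202, 117, 0]) cube([1517, 61, 316]);


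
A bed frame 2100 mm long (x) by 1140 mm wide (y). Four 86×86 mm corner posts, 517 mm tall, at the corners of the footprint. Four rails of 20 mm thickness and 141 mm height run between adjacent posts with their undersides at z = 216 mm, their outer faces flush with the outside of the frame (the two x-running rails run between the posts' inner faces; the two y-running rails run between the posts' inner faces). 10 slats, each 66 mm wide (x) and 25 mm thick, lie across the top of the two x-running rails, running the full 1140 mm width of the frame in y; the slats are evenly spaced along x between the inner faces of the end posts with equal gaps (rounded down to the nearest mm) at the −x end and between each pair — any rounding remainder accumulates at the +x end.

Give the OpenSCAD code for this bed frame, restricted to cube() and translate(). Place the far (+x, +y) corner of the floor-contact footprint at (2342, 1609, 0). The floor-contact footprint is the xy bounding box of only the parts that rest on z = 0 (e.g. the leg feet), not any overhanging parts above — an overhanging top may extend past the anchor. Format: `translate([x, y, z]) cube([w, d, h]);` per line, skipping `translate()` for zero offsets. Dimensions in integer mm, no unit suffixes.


translate([242, 469, 0]) cube([86, 86, 517]);
translate([242, 1523, 0]) cube([86, 86, 517]);
translate([2256, 469, 0]) cube([86, 86, 517]);
translate([2256, 1523, 0]) cube([86, 86, 517]);
translate([328, 469, 216]) cube([1928, 20, 141]);
translate([328, 1589, 216]) cube([1928, 20, 141]);
translate([242, 555, 216]) cube([20, 968, 141]);
translate([2322, 555, 216]) cube([20, 968, 141]);
translate([443, 469, 357]) cube([66, 1140, 25]);
translate([624, 469, 357]) cube([66, 1140, 25]);
translate([805, 469, 357]) cube([66, 1140, 25]);
translate([986, 469, 357]) cube([66, 1140, 25]);
translate([1167, 469, 357]) cube([66, 1140, 25]);
translate([1348, 469, 357]) cube([66, 1140, 25]);
translate([1529, 469, 357]) cube([66, 1140, 25]);
translate([1710, 469, 357]) cube([66, 1140, 25]);
translate([1891, 469, 357]) cube([66, 1140, 25]);
translate([2072, 469, 357]) cube([66, 1140, 25]);


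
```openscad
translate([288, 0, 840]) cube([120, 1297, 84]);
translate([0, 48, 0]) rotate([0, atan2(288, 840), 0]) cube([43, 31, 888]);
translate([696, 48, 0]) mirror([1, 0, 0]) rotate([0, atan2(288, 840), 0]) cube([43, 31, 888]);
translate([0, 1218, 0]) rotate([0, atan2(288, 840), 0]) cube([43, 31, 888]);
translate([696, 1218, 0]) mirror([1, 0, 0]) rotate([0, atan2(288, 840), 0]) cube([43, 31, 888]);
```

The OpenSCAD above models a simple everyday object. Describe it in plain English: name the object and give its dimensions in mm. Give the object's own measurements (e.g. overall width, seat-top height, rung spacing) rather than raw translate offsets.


A sawhorse. A 120×1297×84 mm beam (x, y, z) sits on two A-frame leg pairs. Each pair is two raked legs of 43×31 mm section (31 mm along y) splaying symmetrically in x. Each leg rises 840 mm vertically over 288 mm of horizontal reach and is 888 mm long along its own axis. Every leg's outer bottom edge rests on the floor and its outer top edge meets a bottom edge of the beam — the left legs (tilting toward +x) meet the beam's −x bottom edge, the right legs (their mirror images, tilting toward −x) meet its +x bottom edge — so the leg tops tuck under the beam, the beam's underside is 840 mm above the floor, and the feet are 696 mm apart outside-to-outside with the beam centred between them. The two leg pairs are set in 48 mm from either end of the beam.


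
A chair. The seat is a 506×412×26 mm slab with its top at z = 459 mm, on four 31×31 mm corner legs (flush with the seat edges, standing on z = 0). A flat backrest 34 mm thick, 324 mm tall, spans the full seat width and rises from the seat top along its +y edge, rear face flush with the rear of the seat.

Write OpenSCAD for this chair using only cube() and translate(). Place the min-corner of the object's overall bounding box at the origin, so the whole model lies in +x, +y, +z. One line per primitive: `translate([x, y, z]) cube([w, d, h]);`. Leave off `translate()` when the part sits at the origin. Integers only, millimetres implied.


translate([0, 0, 433]) cube([506, 412, 26]);
cube([31, 31, 433]);
translate([475, 0, 0]) cube([31, 31, 433]);
translate([0, 381, 0]) cube([31, 31, 433]);
translate([475, 381, 0]) cube([31, 31, 433]);
translate([0, 378, 459]) cube([506, 34, 324]);


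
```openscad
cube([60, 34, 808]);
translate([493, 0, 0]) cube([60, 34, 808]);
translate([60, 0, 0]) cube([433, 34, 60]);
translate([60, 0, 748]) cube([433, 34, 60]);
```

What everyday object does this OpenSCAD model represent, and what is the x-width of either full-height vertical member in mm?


A picture frame. The border width is 60 mm.

Four thin pieces enclosing a rectangular opening — a picture frame. The two full-height stiles are 808 mm tall; the top rail sits at z = 748 and is 60 mm tall, so the border above the opening is 808 − 748 = 60 mm, matching the stile x-width.


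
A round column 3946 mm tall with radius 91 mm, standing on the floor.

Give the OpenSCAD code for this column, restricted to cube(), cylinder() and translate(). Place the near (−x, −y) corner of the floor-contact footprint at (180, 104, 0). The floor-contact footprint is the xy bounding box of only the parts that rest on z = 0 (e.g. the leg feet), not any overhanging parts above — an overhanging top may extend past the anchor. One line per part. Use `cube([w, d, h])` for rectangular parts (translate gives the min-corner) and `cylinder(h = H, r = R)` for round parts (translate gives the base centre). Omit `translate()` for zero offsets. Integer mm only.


translate([271, 195, 0]) cylinder(h = 3946, r = 91);


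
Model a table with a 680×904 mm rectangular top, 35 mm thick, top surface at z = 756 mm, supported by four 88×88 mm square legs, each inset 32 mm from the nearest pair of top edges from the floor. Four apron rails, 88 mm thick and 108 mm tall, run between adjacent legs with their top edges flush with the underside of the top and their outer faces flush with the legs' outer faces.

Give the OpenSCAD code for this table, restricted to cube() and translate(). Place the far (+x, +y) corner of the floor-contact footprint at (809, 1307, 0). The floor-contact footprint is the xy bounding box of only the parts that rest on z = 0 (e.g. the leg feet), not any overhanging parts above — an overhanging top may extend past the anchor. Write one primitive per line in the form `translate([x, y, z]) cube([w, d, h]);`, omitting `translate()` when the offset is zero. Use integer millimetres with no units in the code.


translate([161, 435, 721]) cube([680, 904, 35]);
translate([193, 467, 0]) cube([88, 88, 721]);
translate([721, 467, 0]) cube([88, 88, 721]);
translate([193, 1219, 0]) cube([88, 88, 721]);
translate([721, 1219, 0]) cube([88, 88, 721]);
translate([281, 467, 613]) cube([440, 88, 108]);
translate([281, 1219, 613]) cube([440, 88, 108]);
translate([193, 555, 613]) cube([88, 664, 108]);
translate([721, 555, 613]) cube([88, 664, 108]);


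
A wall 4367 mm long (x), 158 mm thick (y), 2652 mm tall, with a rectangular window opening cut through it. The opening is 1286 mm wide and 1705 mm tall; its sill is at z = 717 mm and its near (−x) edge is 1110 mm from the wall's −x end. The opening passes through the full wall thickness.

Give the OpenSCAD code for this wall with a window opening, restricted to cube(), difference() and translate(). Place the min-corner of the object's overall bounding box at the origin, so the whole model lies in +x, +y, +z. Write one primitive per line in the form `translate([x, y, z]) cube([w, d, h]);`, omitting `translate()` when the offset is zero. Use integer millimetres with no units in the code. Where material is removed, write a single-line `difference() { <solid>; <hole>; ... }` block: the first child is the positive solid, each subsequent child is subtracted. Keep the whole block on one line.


difference() { cube([4367, 158, 2652]); translate([1110, 0, 717]) cube([1286, 158, 1705]); }


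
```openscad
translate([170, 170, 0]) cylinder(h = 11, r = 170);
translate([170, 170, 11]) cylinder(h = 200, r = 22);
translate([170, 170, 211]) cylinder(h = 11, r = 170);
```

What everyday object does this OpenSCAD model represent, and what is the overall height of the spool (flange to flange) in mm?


A spool. The overall height is 222 mm.

Three coaxial cylinders, large–small–large — a spool. Two 11 mm flanges and a 200 mm core give 11 + 200 + 11 = 222 mm.
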